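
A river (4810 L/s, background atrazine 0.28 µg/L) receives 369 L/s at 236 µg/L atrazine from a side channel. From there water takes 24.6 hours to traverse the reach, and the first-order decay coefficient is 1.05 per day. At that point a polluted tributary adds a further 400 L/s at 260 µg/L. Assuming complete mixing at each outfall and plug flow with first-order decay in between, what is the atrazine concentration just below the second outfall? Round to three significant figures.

24.0 µg/L

Mixed concentration C = ΣQC/ΣQ = (4810·0.2800 + 369.0·236.0) / 5179 = 88430/5179 = 17.07 µg/L; combined flow 5179 L/s.
Applying C = C₀e^(−kt): 17.07 × 0.3409 = 5.820 µg/L.
At the second outfall, C = (5179·5.820 + 400.0·260.0) / (5179 + 400.0) = 24.04 µg/L.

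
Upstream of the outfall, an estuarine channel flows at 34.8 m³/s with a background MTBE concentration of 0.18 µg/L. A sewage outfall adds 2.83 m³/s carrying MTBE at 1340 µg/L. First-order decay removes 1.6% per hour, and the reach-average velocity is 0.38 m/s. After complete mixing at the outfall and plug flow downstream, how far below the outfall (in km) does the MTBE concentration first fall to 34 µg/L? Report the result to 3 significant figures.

Mass balance: C = (34.80·0.1800 + 2.830·1340) / 37.63 = 3798/37.63 = 100.9 µg/L.
1.6%/h lost → k = −ln(1 − 0.016) = 0.01613 h⁻¹.
Set 100.9·exp(−k·t) = 34 → t = ln(100.9/34)/k = 242900 s = 67.47 h.
Distance = v·t = 0.38·242900 = 92290 m = 92.29 km.

92.3 km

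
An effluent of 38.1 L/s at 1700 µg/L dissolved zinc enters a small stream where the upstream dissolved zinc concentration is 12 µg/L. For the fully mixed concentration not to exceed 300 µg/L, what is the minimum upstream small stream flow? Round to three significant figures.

Set C_mix = 300: (Q·12.00 + 38.10·1700) / (Q + 38.10) = 300
→ Q = 38.10·(1700 − 300)/(300 − 12.00) = 185.2 L/s.

185 L/s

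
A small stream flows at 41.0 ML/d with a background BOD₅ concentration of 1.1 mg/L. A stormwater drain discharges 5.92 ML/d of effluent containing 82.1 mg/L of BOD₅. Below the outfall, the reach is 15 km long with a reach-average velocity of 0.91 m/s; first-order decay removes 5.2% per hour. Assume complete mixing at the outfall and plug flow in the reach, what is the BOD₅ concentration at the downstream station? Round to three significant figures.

8.86 mg/L

Conservation of mass: C = (41.00·1.100 + 5.920·82.10) / 46.92 = 531.1/46.92 = 11.32 mg/L.
Travel time t = 15·1000 / 0.91 = 16480 s = 4.579 h.
5.2%/h lost → k = −ln(1 − 0.052) = 0.05340 h⁻¹.
First-order decay: C = 11.32·exp(−k·t) = 11.32·0.7831 = 8.865 mg/L.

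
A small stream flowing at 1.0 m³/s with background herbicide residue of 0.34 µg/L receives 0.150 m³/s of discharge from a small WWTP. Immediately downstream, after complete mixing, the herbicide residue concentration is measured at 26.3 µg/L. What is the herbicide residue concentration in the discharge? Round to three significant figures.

199 µg/L

Mass balance: 1.000·0.3400 + 0.1500·Cₑ = 1.150·26.30
→ Cₑ = (1.150·26.30 − 1.000·0.3400) / 0.1500 = 199.4 µg/L.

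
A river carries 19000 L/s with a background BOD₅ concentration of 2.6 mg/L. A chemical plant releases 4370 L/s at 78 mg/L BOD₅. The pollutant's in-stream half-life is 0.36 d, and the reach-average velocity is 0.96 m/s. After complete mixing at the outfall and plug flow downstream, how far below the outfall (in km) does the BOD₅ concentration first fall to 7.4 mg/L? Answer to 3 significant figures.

Flow-weighted average: C = (19000·2.600 + 4370·78.00) / 23370 = 390300/23370 = 16.70 mg/L.
Half-life 0.36 d → k = ln 2 / 0.36 = 1.925 d⁻¹.
Set 16.70·exp(−k·t) = 7.4 → t = ln(16.70/7.4)/k = 36520 s = 10.14 h.
Distance = v·t = 0.96·36520 = 35060 m = 35.06 km.

35.1 km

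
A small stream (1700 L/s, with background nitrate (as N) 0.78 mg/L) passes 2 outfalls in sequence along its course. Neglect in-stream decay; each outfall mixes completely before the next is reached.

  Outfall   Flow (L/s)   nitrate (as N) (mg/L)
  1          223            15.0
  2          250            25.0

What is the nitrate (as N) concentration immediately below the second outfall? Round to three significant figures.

Outfall 1: combined Q = 1923 L/s; C = (1700·0.7800 + 223.0·15.00)/1923 = 2.429 mg/L.
Outfall 2: combined Q = 2173 L/s; C = (1923·2.429 + 250.0·25.00)/2173 = 5.026 mg/L.

5.03 mg/L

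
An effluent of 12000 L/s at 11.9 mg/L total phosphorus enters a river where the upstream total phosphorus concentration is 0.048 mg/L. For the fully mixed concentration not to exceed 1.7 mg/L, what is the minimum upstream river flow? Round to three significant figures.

74100 L/s

Set C_mix = 1.7: (Q·0.04800 + 12000·11.90) / (Q + 12000) = 1.7
→ Q = 12000·(11.90 − 1.7)/(1.7 − 0.04800) = 74090 L/s.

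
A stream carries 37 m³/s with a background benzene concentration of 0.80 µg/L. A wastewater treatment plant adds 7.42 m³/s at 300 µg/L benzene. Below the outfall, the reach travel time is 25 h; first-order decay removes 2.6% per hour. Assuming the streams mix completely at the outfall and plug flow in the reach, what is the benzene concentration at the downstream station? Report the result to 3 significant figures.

26.3 µg/L

Mixed concentration C = ΣQC/ΣQ = (37.00·0.8000 + 7.420·300.0) / 44.42 = 2256/44.42 = 50.78 µg/L.
2.6%/h lost → k = −ln(1 − 0.026) = 0.02634 h⁻¹.
First-order decay: C = 50.78·exp(−k·t) = 50.78·0.5176 = 26.28 µg/L.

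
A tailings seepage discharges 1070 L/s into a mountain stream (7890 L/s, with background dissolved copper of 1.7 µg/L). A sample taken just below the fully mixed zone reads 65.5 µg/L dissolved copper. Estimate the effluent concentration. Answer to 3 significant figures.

536 µg/L

Mass balance: 7890·1.700 + 1070·Cₑ = 8960·65.50
→ Cₑ = (8960·65.50 − 7890·1.700) / 1070 = 536.0 µg/L.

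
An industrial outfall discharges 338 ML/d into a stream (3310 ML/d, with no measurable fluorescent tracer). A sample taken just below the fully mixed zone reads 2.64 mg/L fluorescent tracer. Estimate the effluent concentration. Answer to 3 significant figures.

28.5 mg/L

Mass balance: 3310·0 + 338.0·Cₑ = 3648·2.640
→ Cₑ = (3648·2.640 − 3310·0) / 338.0 = 28.49 mg/L.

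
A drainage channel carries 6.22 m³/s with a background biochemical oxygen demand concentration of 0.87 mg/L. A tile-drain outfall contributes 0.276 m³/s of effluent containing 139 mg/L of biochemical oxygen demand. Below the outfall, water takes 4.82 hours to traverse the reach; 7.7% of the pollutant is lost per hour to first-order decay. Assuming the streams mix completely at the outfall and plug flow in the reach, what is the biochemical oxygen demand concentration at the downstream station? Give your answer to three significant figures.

4.58 mg/L

Mixed concentration C = ΣQC/ΣQ = (6.220·0.8700 + 0.2760·139.0) / 6.496 = 43.78/6.496 = 6.739 mg/L.
7.7%/h lost → k = −ln(1 − 0.077) = 0.08013 h⁻¹.
After decay, C = 6.739 × e^(−kt) = 6.739 × 0.6796 = 4.580 mg/L.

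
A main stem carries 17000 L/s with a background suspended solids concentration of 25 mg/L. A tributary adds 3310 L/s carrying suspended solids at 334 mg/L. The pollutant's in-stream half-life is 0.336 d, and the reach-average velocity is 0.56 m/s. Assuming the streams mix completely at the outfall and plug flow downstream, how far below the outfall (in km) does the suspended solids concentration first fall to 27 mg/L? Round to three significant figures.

24.1 km

After mixing, C = (17000·25.00 + 3310·334.0) / 20310 = 1531000/20310 = 75.36 mg/L.
Half-life 0.336 d → k = ln 2 / 0.336 = 2.063 d⁻¹.
Set 75.36·exp(−k·t) = 27 → t = ln(75.36/27)/k = 42990 s = 11.94 h.
Distance = v·t = 0.56·42990 = 24070 m = 24.07 km.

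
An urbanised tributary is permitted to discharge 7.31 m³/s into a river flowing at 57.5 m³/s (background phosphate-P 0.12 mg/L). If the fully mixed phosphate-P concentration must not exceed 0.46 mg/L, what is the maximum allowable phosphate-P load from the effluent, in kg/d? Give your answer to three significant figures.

1980 kg/d

Mass balance at the limit: 57.50·0.1200 + 7.310·Cₑ = 64.81·0.46 → Cₑ = 3.134 mg/L.
Load = 7.310 m³/s × 3.134 g/m³ × 86 400 s/d = 1980 kg/d.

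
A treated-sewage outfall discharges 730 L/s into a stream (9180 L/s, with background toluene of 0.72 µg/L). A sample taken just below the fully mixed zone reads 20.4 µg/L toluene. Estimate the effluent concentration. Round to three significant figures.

268 µg/L

Mass balance: 9180·0.7200 + 730.0·Cₑ = 9910·20.40
→ Cₑ = (9910·20.40 − 9180·0.7200) / 730.0 = 267.9 µg/L.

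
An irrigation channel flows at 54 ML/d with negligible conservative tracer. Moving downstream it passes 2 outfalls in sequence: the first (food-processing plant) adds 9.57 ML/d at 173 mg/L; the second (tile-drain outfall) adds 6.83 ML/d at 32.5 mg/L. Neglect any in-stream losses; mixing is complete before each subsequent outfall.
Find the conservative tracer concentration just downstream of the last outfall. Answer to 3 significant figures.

Outfall 1: combined Q = 63.57 ML/d; C = (54.00·0 + 9.570·173.0)/63.57 = 26.04 mg/L.
Outfall 2: combined Q = 70.40 ML/d; C = (63.57·26.04 + 6.830·32.50)/70.40 = 26.67 mg/L.

26.7 mg/L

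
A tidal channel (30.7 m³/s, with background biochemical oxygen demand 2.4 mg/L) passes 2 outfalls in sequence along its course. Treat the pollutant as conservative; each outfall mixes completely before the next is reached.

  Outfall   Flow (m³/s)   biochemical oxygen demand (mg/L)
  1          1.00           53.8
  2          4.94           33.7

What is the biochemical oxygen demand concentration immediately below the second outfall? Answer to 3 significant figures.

After outfall 1: Q = 30.70 + 1.000 = 31.70 m³/s; C = (30.70·2.400 + 1.000·53.80)/31.70 = 4.021 mg/L.
After outfall 2: Q = 31.70 + 4.940 = 36.64 m³/s; C = (31.70·4.021 + 4.940·33.70)/36.64 = 8.023 mg/L.

8.02 mg/L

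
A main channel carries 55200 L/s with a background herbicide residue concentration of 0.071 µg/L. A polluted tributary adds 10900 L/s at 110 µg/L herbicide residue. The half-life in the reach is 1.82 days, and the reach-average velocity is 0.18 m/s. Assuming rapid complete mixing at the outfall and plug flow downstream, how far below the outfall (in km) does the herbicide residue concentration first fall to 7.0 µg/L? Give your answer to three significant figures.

39.0 km

Flow-weighted average: C = (55200·0.07100 + 10900·110.0) / 66100 = 1203000/66100 = 18.20 µg/L.
Half-life 1.82 d → k = ln 2 / 1.82 = 0.3809 d⁻¹.
Set 18.20·exp(−k·t) = 7.0 → t = ln(18.20/7.0)/k = 216700 s = 60.21 h.
Distance = v·t = 0.18·216700 = 39010 m = 39.01 km.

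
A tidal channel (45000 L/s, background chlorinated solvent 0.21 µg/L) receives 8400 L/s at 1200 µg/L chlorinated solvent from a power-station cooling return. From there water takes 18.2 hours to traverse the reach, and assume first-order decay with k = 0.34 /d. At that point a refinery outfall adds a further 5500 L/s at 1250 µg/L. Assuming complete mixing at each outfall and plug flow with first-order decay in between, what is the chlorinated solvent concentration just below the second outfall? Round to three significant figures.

Mass balance: C = (45000·0.2100 + 8400·1200) / 53400 = 10090000/53400 = 188.9 µg/L; combined flow 53400 L/s.
Applying C = C₀e^(−kt): 188.9 × 0.7727 = 146.0 µg/L.
At the second outfall, C = (53400·146.0 + 5500·1250) / (53400 + 5500) = 249.1 µg/L.

249 µg/L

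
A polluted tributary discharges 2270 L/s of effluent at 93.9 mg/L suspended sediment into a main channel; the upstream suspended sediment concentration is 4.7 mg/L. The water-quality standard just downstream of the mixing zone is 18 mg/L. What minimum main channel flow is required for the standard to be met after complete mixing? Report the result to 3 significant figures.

13000 L/s

Set C_mix = 18: (Q·4.700 + 2270·93.90) / (Q + 2270) = 18
→ Q = 2270·(93.90 − 18)/(18 − 4.700) = 12950 L/s.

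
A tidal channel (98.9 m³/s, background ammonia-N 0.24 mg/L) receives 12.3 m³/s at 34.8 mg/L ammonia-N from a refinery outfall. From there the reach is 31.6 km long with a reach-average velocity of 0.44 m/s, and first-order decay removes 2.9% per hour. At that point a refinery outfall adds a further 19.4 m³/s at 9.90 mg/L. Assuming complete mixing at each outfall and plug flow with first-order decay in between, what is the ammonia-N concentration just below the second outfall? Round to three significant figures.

3.39 mg/L

Flow-weighted average: C = (98.90·0.2400 + 12.30·34.80) / 111.2 = 451.8/111.2 = 4.063 mg/L; combined flow 111.2 m³/s.
Travel time t = 31.6·1000 / 0.44 = 71820 s = 19.95 h.
2.9%/h lost → k = −ln(1 − 0.029) = 0.02943 h⁻¹.
Applying C = C₀e^(−kt): 4.063 × 0.5559 = 2.259 mg/L.
Second outfall: C = (111.2·2.259 + 19.40·9.900)/130.6 = 3.394 mg/L.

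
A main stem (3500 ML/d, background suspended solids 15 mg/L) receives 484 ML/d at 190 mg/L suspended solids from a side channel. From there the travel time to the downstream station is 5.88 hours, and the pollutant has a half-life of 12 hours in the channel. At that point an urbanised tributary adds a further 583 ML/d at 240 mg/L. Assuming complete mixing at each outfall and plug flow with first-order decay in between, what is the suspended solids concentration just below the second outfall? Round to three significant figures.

Mass balance: C = (3500·15.00 + 484.0·190.0) / 3984 = 144500/3984 = 36.26 mg/L; combined flow 3984 ML/d.
Half-life 12 h → k = ln 2 / 12 = 0.05776 h⁻¹ = 1.386 d⁻¹.
After decay, C = 36.26 × e^(−kt) = 36.26 × 0.7120 = 25.82 mg/L.
At the second outfall, C = (3984·25.82 + 583.0·240.0) / (3984 + 583.0) = 53.16 mg/L.

53.2 mg/L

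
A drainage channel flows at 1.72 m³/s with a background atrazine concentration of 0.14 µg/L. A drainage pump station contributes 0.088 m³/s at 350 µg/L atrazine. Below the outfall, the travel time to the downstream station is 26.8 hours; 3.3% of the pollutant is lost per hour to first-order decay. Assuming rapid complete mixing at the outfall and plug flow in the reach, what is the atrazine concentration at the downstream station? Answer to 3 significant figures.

6.98 µg/L

Conservation of mass: C = (1.720·0.1400 + 0.08800·350.0) / 1.808 = 31.04/1.808 = 17.17 µg/L.
3.3%/h lost → k = −ln(1 − 0.033) = 0.03356 h⁻¹.
Applying C = C₀e^(−kt): 17.17 × 0.4068 = 6.985 µg/L.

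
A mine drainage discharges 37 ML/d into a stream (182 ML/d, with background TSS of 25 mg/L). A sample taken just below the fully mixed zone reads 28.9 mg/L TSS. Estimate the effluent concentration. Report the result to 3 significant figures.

Mass balance: 182.0·25.00 + 37.00·Cₑ = 219.0·28.90
→ Cₑ = (219.0·28.90 − 182.0·25.00) / 37.00 = 48.08 mg/L.

48.1 mg/L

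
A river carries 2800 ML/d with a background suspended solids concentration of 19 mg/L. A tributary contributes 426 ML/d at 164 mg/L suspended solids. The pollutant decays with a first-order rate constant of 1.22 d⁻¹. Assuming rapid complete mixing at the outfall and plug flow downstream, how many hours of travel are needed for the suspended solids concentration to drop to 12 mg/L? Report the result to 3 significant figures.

Conservation of mass: C = (2800·19.00 + 426.0·164.0) / 3226 = 123100/3226 = 38.15 mg/L.
38.15·exp(−k·t) = 12 → t = ln(38.15/12)/k = 81910 s = 22.75 h.

22.8 h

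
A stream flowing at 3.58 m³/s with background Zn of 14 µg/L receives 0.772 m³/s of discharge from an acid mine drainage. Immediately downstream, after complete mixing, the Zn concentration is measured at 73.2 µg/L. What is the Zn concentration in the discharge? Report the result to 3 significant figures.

Mass balance: 3.580·14.00 + 0.7720·Cₑ = 4.352·73.20
→ Cₑ = (4.352·73.20 − 3.580·14.00) / 0.7720 = 347.7 µg/L.

348 µg/L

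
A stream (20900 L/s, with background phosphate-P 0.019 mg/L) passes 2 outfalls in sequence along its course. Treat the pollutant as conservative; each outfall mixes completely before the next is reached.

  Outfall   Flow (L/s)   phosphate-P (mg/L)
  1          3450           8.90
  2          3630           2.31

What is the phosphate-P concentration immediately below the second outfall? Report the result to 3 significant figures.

Outfall 1: combined Q = 24350 L/s; C = (20900·0.01900 + 3450·8.900)/24350 = 1.277 mg/L.
Outfall 2: combined Q = 27980 L/s; C = (24350·1.277 + 3630·2.310)/27980 = 1.411 mg/L.

1.41 mg/L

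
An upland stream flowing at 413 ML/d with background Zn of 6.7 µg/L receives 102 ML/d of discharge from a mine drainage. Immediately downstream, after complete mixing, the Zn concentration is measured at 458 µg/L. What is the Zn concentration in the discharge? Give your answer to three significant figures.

2290 µg/L

Mass balance: 413.0·6.700 + 102.0·Cₑ = 515.0·458.0
→ Cₑ = (515.0·458.0 − 413.0·6.700) / 102.0 = 2285 µg/L.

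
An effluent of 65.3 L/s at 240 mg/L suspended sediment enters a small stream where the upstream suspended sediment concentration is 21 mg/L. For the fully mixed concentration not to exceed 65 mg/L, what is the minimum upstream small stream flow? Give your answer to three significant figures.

260 L/s

Set C_mix = 65: (Q·21.00 + 65.30·240.0) / (Q + 65.30) = 65
→ Q = 65.30·(240.0 − 65)/(65 − 21.00) = 259.7 L/s.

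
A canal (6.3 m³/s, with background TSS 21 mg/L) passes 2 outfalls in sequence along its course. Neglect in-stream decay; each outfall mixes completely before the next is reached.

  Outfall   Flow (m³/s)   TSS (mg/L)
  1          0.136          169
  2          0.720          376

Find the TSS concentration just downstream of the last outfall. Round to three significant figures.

Below outfall 1: Q → 6.436 m³/s, C = (6.300·21.00 + 0.1360·169.0)/6.436 = 24.13 mg/L.
Below outfall 2: Q → 7.156 m³/s, C = (6.436·24.13 + 0.7200·376.0)/7.156 = 59.53 mg/L.

59.5 mg/L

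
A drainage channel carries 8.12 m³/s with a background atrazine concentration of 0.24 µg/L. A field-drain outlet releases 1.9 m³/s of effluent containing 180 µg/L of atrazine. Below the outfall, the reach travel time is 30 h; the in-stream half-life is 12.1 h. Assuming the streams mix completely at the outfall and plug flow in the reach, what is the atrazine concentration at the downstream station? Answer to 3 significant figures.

6.16 µg/L

Conservation of mass: C = (8.120·0.2400 + 1.900·180.0) / 10.02 = 343.9/10.02 = 34.33 µg/L.
Half-life 12.1 h → k = ln 2 / 12.1 = 0.05728 h⁻¹ = 1.375 d⁻¹.
Decay over the reach: 34.33·exp(−kt) = 34.33·0.1793 = 6.156 µg/L.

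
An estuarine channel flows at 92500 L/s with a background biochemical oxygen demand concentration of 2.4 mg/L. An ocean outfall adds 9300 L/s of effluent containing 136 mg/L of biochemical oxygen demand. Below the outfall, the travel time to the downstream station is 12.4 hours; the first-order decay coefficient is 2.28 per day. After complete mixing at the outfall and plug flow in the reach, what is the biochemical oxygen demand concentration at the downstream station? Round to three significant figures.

4.50 mg/L

Conservation of mass: C = (92500·2.400 + 9300·136.0) / 101800 = 1487000/101800 = 14.61 mg/L.
After decay, C = 14.61 × e^(−kt) = 14.61 × 0.3079 = 4.497 mg/L.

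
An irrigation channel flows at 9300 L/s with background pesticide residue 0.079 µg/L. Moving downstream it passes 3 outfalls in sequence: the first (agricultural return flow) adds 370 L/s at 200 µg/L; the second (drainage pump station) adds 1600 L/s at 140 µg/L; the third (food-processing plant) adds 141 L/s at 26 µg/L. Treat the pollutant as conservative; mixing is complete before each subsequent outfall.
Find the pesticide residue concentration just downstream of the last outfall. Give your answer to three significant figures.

After outfall 1: Q = 9300 + 370.0 = 9670 L/s; C = (9300·0.07900 + 370.0·200.0)/9670 = 7.729 µg/L.
After outfall 2: Q = 9670 + 1600 = 11270 L/s; C = (9670·7.729 + 1600·140.0)/11270 = 26.51 µg/L.
After outfall 3: Q = 11270 + 141.0 = 11410 L/s; C = (11270·26.51 + 141.0·26.00)/11410 = 26.50 µg/L.

26.5 µg/L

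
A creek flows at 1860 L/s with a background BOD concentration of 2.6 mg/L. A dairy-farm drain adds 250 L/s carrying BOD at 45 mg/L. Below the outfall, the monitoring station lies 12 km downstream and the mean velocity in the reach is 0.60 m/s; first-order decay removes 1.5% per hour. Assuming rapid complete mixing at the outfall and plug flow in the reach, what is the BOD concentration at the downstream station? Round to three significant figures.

Mixed concentration C = ΣQC/ΣQ = (1860·2.600 + 250.0·45.00) / 2110 = 16090/2110 = 7.624 mg/L.
Travel time t = 12·1000 / 0.60 = 20000 s = 5.556 h.
1.5%/h lost → k = −ln(1 − 0.015) = 0.01511 h⁻¹.
First-order decay: C = 7.624·exp(−k·t) = 7.624·0.9195 = 7.010 mg/L.

7.01 mg/L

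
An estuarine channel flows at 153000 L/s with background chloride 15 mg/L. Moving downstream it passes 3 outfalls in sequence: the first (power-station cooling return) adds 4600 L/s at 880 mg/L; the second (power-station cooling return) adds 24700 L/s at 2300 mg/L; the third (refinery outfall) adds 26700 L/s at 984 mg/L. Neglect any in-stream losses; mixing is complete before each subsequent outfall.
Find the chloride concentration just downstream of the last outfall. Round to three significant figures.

428 mg/L

After outfall 1: Q = 153000 + 4600 = 157600 L/s; C = (153000·15.00 + 4600·880.0)/157600 = 40.25 mg/L.
After outfall 2: Q = 157600 + 24700 = 182300 L/s; C = (157600·40.25 + 24700·2300)/182300 = 346.4 mg/L.
After outfall 3: Q = 182300 + 26700 = 209000 L/s; C = (182300·346.4 + 26700·984.0)/209000 = 427.9 mg/L.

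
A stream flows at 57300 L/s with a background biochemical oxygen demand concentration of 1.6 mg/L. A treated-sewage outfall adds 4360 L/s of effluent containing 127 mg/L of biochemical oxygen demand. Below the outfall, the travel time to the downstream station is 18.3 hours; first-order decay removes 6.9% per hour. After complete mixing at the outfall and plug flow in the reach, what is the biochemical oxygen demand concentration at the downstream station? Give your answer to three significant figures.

2.83 mg/L

Conservation of mass: C = (57300·1.600 + 4360·127.0) / 61660 = 645400/61660 = 10.47 mg/L.
6.9%/h lost → k = −ln(1 − 0.069) = 0.07150 h⁻¹.
Applying C = C₀e^(−kt): 10.47 × 0.2703 = 2.829 mg/L.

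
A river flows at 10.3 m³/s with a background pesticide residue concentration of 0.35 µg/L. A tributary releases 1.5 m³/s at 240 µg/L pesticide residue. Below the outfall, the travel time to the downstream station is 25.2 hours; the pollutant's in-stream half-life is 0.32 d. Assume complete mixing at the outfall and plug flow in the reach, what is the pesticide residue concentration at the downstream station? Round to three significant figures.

After mixing, C = (10.30·0.3500 + 1.500·240.0) / 11.80 = 363.6/11.80 = 30.81 µg/L.
Half-life 0.32 d → k = ln 2 / 0.32 = 2.166 d⁻¹.
Decay over the reach: 30.81·exp(−kt) = 30.81·0.1029 = 3.170 µg/L.

3.17 µg/L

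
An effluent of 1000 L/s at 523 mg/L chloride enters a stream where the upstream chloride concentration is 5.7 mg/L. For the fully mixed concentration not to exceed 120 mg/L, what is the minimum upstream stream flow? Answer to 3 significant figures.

Set C_mix = 120: (Q·5.700 + 1000·523.0) / (Q + 1000) = 120
→ Q = 1000·(523.0 − 120)/(120 − 5.700) = 3526 L/s.

3530 L/s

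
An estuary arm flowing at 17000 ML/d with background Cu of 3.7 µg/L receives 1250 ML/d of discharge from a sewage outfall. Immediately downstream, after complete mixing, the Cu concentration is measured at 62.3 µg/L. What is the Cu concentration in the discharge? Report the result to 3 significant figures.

Mass balance: 17000·3.700 + 1250·Cₑ = 18250·62.30
→ Cₑ = (18250·62.30 − 17000·3.700) / 1250 = 859.3 µg/L.

859 µg/L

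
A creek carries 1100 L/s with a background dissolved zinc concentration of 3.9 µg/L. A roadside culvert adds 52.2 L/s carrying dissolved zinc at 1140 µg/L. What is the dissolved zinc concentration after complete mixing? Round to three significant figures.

55.4 µg/L

Mass balance: C = (1100·3.900 + 52.20·1140) / 1152 = 63800/1152 = 55.37 µg/L.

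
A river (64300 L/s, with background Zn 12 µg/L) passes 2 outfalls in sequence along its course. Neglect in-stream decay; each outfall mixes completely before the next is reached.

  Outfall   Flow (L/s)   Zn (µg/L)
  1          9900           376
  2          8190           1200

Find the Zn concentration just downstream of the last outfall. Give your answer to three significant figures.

174 µg/L

After outfall 1: Q = 64300 + 9900 = 74200 L/s; C = (64300·12.00 + 9900·376.0)/74200 = 60.57 µg/L.
After outfall 2: Q = 74200 + 8190 = 82390 L/s; C = (74200·60.57 + 8190·1200)/82390 = 173.8 µg/L.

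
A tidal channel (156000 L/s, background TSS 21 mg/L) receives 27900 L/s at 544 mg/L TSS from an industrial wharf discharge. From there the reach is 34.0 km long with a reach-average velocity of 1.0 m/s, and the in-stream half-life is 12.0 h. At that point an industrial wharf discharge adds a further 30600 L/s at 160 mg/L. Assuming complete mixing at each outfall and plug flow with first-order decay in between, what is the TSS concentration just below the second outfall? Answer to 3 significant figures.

72.7 mg/L

Mass balance: C = (156000·21.00 + 27900·544.0) / 183900 = 18450000/183900 = 100.3 mg/L; combined flow 183900 L/s.
Travel time t = 34.0·1000 / 1.0 = 34000 s = 9.444 h.
Half-life 12.0 h → k = ln 2 / 12.0 = 0.05776 h⁻¹ = 1.386 d⁻¹.
First-order decay: C = 100.3·exp(−k·t) = 100.3·0.5795 = 58.15 mg/L.
At the second outfall, C = (183900·58.15 + 30600·160.0) / (183900 + 30600) = 72.68 mg/L.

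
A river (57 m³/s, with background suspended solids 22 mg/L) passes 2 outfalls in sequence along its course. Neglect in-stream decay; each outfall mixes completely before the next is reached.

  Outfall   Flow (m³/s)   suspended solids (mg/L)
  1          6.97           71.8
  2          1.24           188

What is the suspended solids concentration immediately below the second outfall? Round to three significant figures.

After outfall 1: Q = 57.00 + 6.970 = 63.97 m³/s; C = (57.00·22.00 + 6.970·71.80)/63.97 = 27.43 mg/L.
After outfall 2: Q = 63.97 + 1.240 = 65.21 m³/s; C = (63.97·27.43 + 1.240·188.0)/65.21 = 30.48 mg/L.

30.5 mg/L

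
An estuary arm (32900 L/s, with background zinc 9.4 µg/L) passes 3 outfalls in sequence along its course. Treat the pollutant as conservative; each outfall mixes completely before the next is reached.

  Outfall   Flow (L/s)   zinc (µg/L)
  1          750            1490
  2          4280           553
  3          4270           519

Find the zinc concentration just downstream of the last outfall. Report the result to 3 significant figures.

Outfall 1: combined Q = 33650 L/s; C = (32900·9.400 + 750.0·1490)/33650 = 42.40 µg/L.
Outfall 2: combined Q = 37930 L/s; C = (33650·42.40 + 4280·553.0)/37930 = 100.0 µg/L.
Outfall 3: combined Q = 42200 L/s; C = (37930·100.0 + 4270·519.0)/42200 = 142.4 µg/L.

142 µg/L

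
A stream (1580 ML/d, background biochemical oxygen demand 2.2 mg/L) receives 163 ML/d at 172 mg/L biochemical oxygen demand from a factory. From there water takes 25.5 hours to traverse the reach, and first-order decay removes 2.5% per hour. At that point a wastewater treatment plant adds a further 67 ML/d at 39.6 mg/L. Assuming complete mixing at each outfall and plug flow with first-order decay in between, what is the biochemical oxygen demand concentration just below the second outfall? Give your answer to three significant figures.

Mass balance: C = (1580·2.200 + 163.0·172.0) / 1743 = 31510/1743 = 18.08 mg/L; combined flow 1743 ML/d.
2.5%/h lost → k = −ln(1 − 0.025) = 0.02532 h⁻¹.
First-order decay: C = 18.08·exp(−k·t) = 18.08·0.5243 = 9.480 mg/L.
Second outfall: C = (1743·9.480 + 67.00·39.60)/1810 = 10.59 mg/L.

10.6 mg/L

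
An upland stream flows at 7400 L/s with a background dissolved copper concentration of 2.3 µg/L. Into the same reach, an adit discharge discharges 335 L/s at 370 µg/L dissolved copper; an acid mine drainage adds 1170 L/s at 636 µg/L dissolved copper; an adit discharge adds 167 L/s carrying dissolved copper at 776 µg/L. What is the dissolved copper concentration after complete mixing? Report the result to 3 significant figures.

Flow-weighted average: C = (7400·2.300 + 335.0·370.0 + 1170·636.0 + 167.0·776.0) / 9072 = 1015000/9072 = 111.8 µg/L.

112 µg/L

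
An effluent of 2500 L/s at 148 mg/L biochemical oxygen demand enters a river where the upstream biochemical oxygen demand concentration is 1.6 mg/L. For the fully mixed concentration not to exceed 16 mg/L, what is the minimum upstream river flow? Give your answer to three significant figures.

Set C_mix = 16: (Q·1.600 + 2500·148.0) / (Q + 2500) = 16
→ Q = 2500·(148.0 − 16)/(16 − 1.600) = 22920 L/s.

22900 L/s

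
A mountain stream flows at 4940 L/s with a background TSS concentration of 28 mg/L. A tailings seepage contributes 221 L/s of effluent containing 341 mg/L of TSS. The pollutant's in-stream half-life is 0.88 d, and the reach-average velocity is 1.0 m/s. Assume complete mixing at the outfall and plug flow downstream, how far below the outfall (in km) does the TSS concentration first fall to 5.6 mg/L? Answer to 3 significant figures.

219 km

Mixed concentration C = ΣQC/ΣQ = (4940·28.00 + 221.0·341.0) / 5161 = 213700/5161 = 41.40 mg/L.
Half-life 0.88 d → k = ln 2 / 0.88 = 0.7877 d⁻¹.
Set 41.40·exp(−k·t) = 5.6 → t = ln(41.40/5.6)/k = 219400 s = 60.96 h.
Distance = v·t = 1.0·219400 = 219400 m = 219.4 km.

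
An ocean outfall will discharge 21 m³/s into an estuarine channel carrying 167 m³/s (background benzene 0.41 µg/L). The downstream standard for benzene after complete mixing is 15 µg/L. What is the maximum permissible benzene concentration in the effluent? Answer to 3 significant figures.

At the limit, (Qr·Cr + Qe·Cₑ)/(Qr + Qe) = 15:
Cₑ = (188.0·15 − 167.0·0.4100) / 21.00 = 131.0 µg/L.

131 µg/L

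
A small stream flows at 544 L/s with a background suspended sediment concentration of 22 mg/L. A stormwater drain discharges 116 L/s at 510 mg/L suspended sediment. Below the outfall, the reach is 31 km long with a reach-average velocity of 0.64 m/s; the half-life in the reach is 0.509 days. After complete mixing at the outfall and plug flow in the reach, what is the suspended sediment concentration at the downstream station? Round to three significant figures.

Mass balance: C = (544.0·22.00 + 116.0·510.0) / 660.0 = 71130/660.0 = 107.8 mg/L.
Travel time t = 31·1000 / 0.64 = 48440 s = 13.45 h.
Half-life 0.509 d → k = ln 2 / 0.509 = 1.362 d⁻¹.
Decay over the reach: 107.8·exp(−kt) = 107.8·0.4661 = 50.23 mg/L.

50.2 mg/L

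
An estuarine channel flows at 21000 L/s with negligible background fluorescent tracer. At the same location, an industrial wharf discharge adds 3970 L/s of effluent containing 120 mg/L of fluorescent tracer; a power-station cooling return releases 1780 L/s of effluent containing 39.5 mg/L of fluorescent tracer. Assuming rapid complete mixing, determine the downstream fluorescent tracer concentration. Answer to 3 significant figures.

Flow-weighted average: C = (21000·0 + 3970·120.0 + 1780·39.50) / 26750 = 546700/26750 = 20.44 mg/L.

20.4 mg/L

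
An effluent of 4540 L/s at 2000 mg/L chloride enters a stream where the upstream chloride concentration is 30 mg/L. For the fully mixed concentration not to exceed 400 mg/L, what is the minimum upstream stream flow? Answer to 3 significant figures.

19600 L/s

Set C_mix = 400: (Q·30.00 + 4540·2000) / (Q + 4540) = 400
→ Q = 4540·(2000 − 400)/(400 − 30.00) = 19630 L/s.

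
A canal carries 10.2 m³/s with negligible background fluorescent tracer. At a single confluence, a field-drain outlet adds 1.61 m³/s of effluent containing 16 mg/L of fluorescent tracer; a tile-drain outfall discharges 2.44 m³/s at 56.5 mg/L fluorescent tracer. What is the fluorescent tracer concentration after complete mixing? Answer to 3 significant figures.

11.5 mg/L

Mixed concentration C = ΣQC/ΣQ = (10.20·0 + 1.610·16.00 + 2.440·56.50) / 14.25 = 163.6/14.25 = 11.48 mg/L.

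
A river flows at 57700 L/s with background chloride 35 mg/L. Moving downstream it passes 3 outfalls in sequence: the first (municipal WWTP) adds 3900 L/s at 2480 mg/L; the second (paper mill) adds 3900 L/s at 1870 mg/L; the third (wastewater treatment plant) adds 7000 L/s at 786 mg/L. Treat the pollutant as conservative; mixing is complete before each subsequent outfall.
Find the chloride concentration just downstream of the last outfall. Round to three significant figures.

After outfall 1: Q = 57700 + 3900 = 61600 L/s; C = (57700·35.00 + 3900·2480)/61600 = 189.8 mg/L.
After outfall 2: Q = 61600 + 3900 = 65500 L/s; C = (61600·189.8 + 3900·1870)/65500 = 289.8 mg/L.
After outfall 3: Q = 65500 + 7000 = 72500 L/s; C = (65500·289.8 + 7000·786.0)/72500 = 337.7 mg/L.

338 mg/L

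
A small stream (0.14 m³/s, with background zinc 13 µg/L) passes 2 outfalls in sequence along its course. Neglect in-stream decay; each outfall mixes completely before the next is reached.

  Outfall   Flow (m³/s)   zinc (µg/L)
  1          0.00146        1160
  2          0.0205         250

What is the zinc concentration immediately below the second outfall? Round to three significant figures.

53.3 µg/L

Outfall 1: combined Q = 0.1415 m³/s; C = (0.1400·13.00 + 0.001460·1160)/0.1415 = 24.84 µg/L.
Outfall 2: combined Q = 0.1620 m³/s; C = (0.1415·24.84 + 0.02050·250.0)/0.1620 = 53.34 µg/L.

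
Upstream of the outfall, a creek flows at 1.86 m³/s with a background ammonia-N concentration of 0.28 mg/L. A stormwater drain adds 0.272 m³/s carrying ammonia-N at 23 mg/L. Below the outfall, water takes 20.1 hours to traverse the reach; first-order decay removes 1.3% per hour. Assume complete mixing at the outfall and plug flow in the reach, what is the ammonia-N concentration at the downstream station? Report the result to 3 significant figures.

After mixing, C = (1.860·0.2800 + 0.2720·23.00) / 2.132 = 6.777/2.132 = 3.179 mg/L.
1.3%/h lost → k = −ln(1 − 0.013) = 0.01309 h⁻¹.
First-order decay: C = 3.179·exp(−k·t) = 3.179·0.7687 = 2.443 mg/L.

2.44 mg/L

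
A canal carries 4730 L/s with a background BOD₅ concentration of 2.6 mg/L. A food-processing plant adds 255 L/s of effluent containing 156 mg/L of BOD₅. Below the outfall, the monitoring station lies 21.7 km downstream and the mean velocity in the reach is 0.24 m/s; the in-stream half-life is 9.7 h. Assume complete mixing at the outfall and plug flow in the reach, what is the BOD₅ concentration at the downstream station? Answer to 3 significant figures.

Conservation of mass: C = (4730·2.600 + 255.0·156.0) / 4985 = 52080/4985 = 10.45 mg/L.
Travel time t = 21.7·1000 / 0.24 = 90420 s = 25.12 h.
Half-life 9.7 h → k = ln 2 / 9.7 = 0.07146 h⁻¹ = 1.715 d⁻¹.
Decay over the reach: 10.45·exp(−kt) = 10.45·0.1662 = 1.736 mg/L.

1.74 mg/L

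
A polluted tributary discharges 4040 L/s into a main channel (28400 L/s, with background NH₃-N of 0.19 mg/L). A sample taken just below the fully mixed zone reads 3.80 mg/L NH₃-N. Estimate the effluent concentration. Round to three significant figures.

Mass balance: 28400·0.1900 + 4040·Cₑ = 32440·3.800
→ Cₑ = (32440·3.800 − 28400·0.1900) / 4040 = 29.18 mg/L.

29.2 mg/L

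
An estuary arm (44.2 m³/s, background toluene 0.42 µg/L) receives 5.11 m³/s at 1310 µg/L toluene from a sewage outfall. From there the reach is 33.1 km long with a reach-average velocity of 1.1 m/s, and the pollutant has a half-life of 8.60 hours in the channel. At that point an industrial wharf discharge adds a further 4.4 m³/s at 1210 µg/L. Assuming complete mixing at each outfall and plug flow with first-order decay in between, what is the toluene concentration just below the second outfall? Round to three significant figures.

163 µg/L

Conservation of mass: C = (44.20·0.4200 + 5.110·1310) / 49.31 = 6713/49.31 = 136.1 µg/L; combined flow 49.31 m³/s.
Travel time t = 33.1·1000 / 1.1 = 30090 s = 8.359 h.
Half-life 8.60 h → k = ln 2 / 8.60 = 0.08060 h⁻¹ = 1.934 d⁻¹.
First-order decay: C = 136.1·exp(−k·t) = 136.1·0.5098 = 69.40 µg/L.
Second outfall: C = (49.31·69.40 + 4.400·1210)/53.71 = 162.8 µg/L.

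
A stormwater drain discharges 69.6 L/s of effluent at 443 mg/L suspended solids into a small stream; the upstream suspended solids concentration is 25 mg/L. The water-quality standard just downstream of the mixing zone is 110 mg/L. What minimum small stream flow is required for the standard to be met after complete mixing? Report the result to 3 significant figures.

273 L/s

Set C_mix = 110: (Q·25.00 + 69.60·443.0) / (Q + 69.60) = 110
→ Q = 69.60·(443.0 − 110)/(110 − 25.00) = 272.7 L/s.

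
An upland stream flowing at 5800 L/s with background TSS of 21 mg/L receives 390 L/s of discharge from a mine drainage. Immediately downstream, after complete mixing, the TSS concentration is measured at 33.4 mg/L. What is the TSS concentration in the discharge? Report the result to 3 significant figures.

218 mg/L

Mass balance: 5800·21.00 + 390.0·Cₑ = 6190·33.40
→ Cₑ = (6190·33.40 − 5800·21.00) / 390.0 = 217.8 mg/L.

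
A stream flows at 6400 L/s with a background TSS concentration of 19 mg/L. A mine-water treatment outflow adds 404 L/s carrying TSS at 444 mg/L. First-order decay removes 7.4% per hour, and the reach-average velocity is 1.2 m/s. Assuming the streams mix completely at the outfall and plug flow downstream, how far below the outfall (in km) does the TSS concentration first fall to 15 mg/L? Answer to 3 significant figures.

Flow-weighted average: C = (6400·19.00 + 404.0·444.0) / 6804 = 301000/6804 = 44.24 mg/L.
7.4%/h lost → k = −ln(1 − 0.074) = 0.07688 h⁻¹.
Set 44.24·exp(−k·t) = 15 → t = ln(44.24/15)/k = 50640 s = 14.07 h.
Distance = v·t = 1.2·50640 = 60770 m = 60.77 km.

60.8 km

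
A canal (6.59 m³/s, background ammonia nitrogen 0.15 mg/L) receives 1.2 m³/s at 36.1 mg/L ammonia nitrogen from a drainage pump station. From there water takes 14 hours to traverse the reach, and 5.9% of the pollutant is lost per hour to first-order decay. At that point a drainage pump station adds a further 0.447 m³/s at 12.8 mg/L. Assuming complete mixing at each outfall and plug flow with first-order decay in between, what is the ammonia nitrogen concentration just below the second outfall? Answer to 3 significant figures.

Mass balance: C = (6.590·0.1500 + 1.200·36.10) / 7.790 = 44.31/7.790 = 5.688 mg/L; combined flow 7.790 m³/s.
5.9%/h lost → k = −ln(1 − 0.059) = 0.06081 h⁻¹.
Applying C = C₀e^(−kt): 5.688 × 0.4268 = 2.428 mg/L.
At the second outfall, C = (7.790·2.428 + 0.4470·12.80) / (7.790 + 0.4470) = 2.991 mg/L.

2.99 mg/L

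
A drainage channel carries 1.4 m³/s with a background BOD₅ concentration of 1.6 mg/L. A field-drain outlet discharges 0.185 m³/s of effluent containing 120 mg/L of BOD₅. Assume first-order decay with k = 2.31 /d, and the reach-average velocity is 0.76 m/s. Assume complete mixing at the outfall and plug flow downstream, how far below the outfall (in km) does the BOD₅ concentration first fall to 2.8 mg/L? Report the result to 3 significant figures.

48.5 km

Flow-weighted average: C = (1.400·1.600 + 0.1850·120.0) / 1.585 = 24.44/1.585 = 15.42 mg/L.
Set 15.42·exp(−k·t) = 2.8 → t = ln(15.42/2.8)/k = 63810 s = 17.72 h.
Distance = v·t = 0.76·63810 = 48500 m = 48.50 km.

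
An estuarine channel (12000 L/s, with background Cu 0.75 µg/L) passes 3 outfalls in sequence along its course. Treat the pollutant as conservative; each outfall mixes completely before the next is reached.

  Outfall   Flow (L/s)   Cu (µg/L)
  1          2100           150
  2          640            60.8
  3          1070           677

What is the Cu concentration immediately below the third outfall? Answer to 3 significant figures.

Below outfall 1: Q → 14100 L/s, C = (12000·0.7500 + 2100·150.0)/14100 = 22.98 µg/L.
Below outfall 2: Q → 14740 L/s, C = (14100·22.98 + 640.0·60.80)/14740 = 24.62 µg/L.
Below outfall 3: Q → 15810 L/s, C = (14740·24.62 + 1070·677.0)/15810 = 68.77 µg/L.

68.8 µg/L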